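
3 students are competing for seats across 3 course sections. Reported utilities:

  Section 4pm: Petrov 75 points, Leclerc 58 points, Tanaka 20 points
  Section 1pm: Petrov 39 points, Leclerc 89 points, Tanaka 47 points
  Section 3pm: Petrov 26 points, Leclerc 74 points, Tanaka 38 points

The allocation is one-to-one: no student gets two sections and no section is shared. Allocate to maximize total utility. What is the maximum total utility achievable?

Maximum total: 202 points

Optimal: Petrov→Section 4pm (75 points), Leclerc→Section 1pm (89 points), Tanaka→Section 3pm (38 points) — total 75+89+38 = 202 points.
Next-best assignment: Petrov→Section 4pm, Leclerc→Section 3pm, Tanaka→Section 1pm = 196 points.
Every other assignment is strictly worse.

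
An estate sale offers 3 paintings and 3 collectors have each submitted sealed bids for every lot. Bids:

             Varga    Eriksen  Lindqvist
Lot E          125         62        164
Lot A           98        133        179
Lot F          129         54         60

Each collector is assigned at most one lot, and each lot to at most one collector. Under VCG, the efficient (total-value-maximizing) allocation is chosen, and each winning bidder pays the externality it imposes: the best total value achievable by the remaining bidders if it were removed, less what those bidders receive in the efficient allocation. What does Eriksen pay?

Efficient allocation: Varga→Lot F ($129), Eriksen→Lot A ($133), Lindqvist→Lot E ($164); total welfare W = $426.
Eriksen receives Lot A at value $133, so the others get W − 133 = $293.
Without Eriksen: best allocation of the remaining 2 bidders over all 3 lots is Varga→Lot F ($129), Lindqvist→Lot A ($179), total $308.
VCG payment = (others' best without Eriksen) − (others' welfare with Eriksen) = 308 − 293 = $15.

Eriksen pays $15.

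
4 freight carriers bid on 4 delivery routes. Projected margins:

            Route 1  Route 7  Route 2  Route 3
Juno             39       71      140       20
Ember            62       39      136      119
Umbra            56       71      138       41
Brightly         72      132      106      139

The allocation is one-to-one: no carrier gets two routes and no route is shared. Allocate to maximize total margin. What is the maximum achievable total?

Treat this as an assignment problem: match each carrier to one route.
Optimal: Juno→Route 2 ($140k), Ember→Route 3 ($119k), Umbra→Route 1 ($56k), Brightly→Route 7 ($132k) — total 140+119+56+132 = $447k.
Column-greedy (each route in turn goes to its best remaining carrier) gives $400k, worse by 47.
No other one-to-one assignment exceeds $447k.

Maximum total: $447k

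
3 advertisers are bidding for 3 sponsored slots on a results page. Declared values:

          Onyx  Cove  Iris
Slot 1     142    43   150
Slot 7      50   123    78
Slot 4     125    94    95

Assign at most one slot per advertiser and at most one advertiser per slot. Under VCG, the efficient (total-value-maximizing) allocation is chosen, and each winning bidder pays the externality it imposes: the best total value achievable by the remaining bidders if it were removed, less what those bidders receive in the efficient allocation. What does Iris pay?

Iris pays $17.

Efficient allocation: Onyx→Slot 4 ($125), Cove→Slot 7 ($123), Iris→Slot 1 ($150); total welfare W = $398.
Iris receives Slot 1 at value $150, so the others get W − 150 = $248.
Without Iris: best allocation of the remaining 2 bidders over all 3 slots is Onyx→Slot 1 ($142), Cove→Slot 7 ($123), total $265.
VCG payment = (others' best without Iris) − (others' welfare with Iris) = 265 − 248 = $17.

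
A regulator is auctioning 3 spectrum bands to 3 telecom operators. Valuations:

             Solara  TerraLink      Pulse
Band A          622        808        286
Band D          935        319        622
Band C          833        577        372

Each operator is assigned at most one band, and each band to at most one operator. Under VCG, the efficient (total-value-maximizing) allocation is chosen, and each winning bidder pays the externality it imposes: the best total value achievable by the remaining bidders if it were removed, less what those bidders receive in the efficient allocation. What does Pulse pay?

Pulse pays $102M.

Efficient allocation: Solara→Band C ($833M), TerraLink→Band A ($808M), Pulse→Band D ($622M); total welfare W = $2263M.
Pulse receives Band D at value $622M, so the others get W − 622 = $1641M.
Without Pulse: best allocation of the remaining 2 bidders over all 3 bands is Solara→Band D ($935M), TerraLink→Band A ($808M), total $1743M.
VCG payment = (others' best without Pulse) − (others' welfare with Pulse) = 1743 − 1641 = $102M.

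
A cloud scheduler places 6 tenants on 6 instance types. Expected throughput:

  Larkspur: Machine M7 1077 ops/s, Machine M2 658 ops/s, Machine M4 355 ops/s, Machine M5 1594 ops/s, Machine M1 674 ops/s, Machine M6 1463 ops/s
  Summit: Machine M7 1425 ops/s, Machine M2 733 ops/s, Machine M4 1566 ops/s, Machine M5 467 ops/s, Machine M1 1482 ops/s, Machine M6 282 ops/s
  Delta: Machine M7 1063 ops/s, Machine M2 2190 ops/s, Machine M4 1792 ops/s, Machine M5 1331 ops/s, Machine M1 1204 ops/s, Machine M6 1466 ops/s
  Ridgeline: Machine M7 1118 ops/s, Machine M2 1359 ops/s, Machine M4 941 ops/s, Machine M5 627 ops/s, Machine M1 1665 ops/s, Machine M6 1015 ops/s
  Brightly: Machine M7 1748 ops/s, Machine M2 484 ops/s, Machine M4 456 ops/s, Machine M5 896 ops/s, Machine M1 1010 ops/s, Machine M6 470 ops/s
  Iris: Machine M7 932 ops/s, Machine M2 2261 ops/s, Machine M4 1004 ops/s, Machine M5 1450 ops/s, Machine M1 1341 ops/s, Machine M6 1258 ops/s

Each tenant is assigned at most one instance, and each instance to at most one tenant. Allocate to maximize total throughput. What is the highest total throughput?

Optimal: Larkspur→Machine M5 (1594 ops/s), Summit→Machine M4 (1566 ops/s), Delta→Machine M6 (1466 ops/s), Ridgeline→Machine M1 (1665 ops/s), Brightly→Machine M7 (1748 ops/s), Iris→Machine M2 (2261 ops/s) — total 1594+1566+1466+1665+1748+2261 = 10300 ops/s.
Max-entry greedy (repeatedly take the single best remaining cell) gives 9342 ops/s, worse by 958.
Next-best assignment: Larkspur→Machine M6, Summit→Machine M4, Delta→Machine M2, Ridgeline→Machine M1, Brightly→Machine M7, Iris→Machine M5 = 10082 ops/s.
Checked against all permutations: 10300 ops/s is optimal.

Maximum total: 10300 ops/s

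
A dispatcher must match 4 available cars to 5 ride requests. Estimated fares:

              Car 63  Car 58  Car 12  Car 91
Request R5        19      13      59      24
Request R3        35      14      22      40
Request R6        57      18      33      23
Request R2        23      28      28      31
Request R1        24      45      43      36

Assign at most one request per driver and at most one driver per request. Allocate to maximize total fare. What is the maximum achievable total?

Optimal: Car 63→Request R6 ($57), Car 58→Request R1 ($45), Car 12→Request R5 ($59), Car 91→Request R3 ($40) — total 57+45+59+40 = $201.
Column-greedy (each request in turn goes to its best remaining driver) gives $184, worse by 17.

Maximum total: $201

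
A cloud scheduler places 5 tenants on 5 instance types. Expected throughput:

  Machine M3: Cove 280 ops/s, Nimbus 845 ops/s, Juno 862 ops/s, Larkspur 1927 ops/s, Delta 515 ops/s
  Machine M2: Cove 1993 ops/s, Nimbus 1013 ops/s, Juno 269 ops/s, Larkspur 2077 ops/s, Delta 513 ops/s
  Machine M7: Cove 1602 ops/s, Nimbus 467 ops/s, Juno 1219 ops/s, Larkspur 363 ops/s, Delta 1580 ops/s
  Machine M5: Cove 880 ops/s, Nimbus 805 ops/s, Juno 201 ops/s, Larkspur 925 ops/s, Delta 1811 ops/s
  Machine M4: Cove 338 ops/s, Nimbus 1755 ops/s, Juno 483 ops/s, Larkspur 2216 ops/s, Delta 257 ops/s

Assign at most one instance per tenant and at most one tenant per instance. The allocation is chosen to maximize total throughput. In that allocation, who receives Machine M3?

Larkspur receives Machine M3.

Optimal: Cove→Machine M2 (1993 ops/s), Nimbus→Machine M4 (1755 ops/s), Juno→Machine M7 (1219 ops/s), Larkspur→Machine M3 (1927 ops/s), Delta→Machine M5 (1811 ops/s) — total 1993+1755+1219+1927+1811 = 8705 ops/s.
Max-entry greedy (repeatedly take the single best remaining cell) gives 8084 ops/s, worse by 621.
Next-best assignment: Cove→Machine M7, Nimbus→Machine M4, Juno→Machine M3, Larkspur→Machine M2, Delta→Machine M5 = 8107 ops/s.
Checked against all permutations: 8705 ops/s is optimal.
Larkspur's own top instance is Machine M4 (2216 ops/s), but forcing Larkspur→Machine M4 and reassigning the rest optimally gives only 8084 ops/s — worse by 621.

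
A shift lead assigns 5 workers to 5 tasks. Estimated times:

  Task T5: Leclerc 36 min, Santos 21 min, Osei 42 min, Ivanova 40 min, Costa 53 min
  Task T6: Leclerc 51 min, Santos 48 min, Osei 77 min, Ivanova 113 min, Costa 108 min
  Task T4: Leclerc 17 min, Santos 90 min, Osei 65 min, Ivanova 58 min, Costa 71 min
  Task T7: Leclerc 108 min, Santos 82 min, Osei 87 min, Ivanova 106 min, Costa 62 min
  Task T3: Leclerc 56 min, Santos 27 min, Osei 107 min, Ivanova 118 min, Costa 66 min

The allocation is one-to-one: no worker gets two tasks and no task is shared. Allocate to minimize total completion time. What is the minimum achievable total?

Min total: 223 min

Optimal: Leclerc→Task T4 (17 min), Santos→Task T3 (27 min), Osei→Task T6 (77 min), Ivanova→Task T5 (40 min), Costa→Task T7 (62 min) — total 17+27+77+40+62 = 223 min.
Row-greedy (each worker in turn takes its cheapest remaining task) gives 287 min, worse by 64.
No other one-to-one assignment undercuts 223 min.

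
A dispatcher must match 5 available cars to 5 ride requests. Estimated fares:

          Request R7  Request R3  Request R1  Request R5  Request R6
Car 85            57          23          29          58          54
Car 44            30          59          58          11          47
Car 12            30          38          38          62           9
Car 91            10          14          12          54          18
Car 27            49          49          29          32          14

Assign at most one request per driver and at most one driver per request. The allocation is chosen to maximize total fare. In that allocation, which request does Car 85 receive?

Car 85 receives Request R6.

Optimal: Car 85→Request R6 ($54), Car 44→Request R3 ($59), Car 12→Request R1 ($38), Car 91→Request R5 ($54), Car 27→Request R7 ($49) — total 54+59+38+54+49 = $254.
Column-greedy (each request in turn goes to its best remaining driver) gives $222, worse by 32.
Swapping Car 27↔Car 44 (Car 27→Request R3 $49, Car 44→Request R7 $30) loses 29.
Checked against all permutations: $254 is optimal.
Car 85's own top request is Request R5 ($58), but forcing Car 85→Request R5 and reassigning the rest optimally gives only $222 — worse by 32.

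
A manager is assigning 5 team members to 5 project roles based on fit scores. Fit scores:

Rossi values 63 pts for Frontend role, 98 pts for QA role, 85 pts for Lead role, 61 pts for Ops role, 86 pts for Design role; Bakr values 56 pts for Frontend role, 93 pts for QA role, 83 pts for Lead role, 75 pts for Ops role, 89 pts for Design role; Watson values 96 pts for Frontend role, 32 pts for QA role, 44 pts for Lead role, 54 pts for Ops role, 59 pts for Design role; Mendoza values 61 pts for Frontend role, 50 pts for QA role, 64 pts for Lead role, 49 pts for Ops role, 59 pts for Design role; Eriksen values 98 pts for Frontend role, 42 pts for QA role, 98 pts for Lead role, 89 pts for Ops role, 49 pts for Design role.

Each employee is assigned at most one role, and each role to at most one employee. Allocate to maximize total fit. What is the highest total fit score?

Optimal: Rossi→QA role (98 pts), Bakr→Design role (89 pts), Watson→Frontend role (96 pts), Mendoza→Lead role (64 pts), Eriksen→Ops role (89 pts) — total 98+89+96+64+89 = 436 pts.
Max-entry greedy (repeatedly take the single best remaining cell) gives 403 pts, worse by 33.
Next-best assignment: Rossi→QA role, Bakr→Design role, Watson→Frontend role, Mendoza→Ops role, Eriksen→Lead role = 430 pts.

Maximum total: 436 pts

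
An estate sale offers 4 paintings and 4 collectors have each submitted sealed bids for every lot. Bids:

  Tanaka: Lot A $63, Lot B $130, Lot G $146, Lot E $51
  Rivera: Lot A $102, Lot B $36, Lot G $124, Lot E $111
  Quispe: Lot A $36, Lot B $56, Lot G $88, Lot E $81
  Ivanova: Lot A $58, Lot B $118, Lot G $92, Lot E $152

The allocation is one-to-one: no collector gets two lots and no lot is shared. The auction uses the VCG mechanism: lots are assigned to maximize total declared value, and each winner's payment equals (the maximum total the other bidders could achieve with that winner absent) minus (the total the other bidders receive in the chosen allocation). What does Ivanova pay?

Efficient allocation: Tanaka→Lot B ($130), Rivera→Lot A ($102), Quispe→Lot G ($88), Ivanova→Lot E ($152); total welfare W = $472.
Ivanova receives Lot E at value $152, so the others get W − 152 = $320.
Without Ivanova: best allocation of the remaining 3 bidders over all 4 lots is Tanaka→Lot B ($130), Rivera→Lot G ($124), Quispe→Lot E ($81), total $335.
VCG payment = (others' best without Ivanova) − (others' welfare with Ivanova) = 335 − 320 = $15.

Ivanova pays $15.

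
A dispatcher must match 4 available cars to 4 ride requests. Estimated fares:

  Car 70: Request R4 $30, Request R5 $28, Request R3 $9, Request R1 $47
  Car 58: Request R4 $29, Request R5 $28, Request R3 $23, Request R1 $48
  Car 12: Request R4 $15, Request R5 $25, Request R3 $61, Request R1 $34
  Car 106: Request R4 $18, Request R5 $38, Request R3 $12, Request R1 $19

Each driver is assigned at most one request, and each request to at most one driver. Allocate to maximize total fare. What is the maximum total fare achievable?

Optimal: Car 70→Request R4 ($30), Car 58→Request R1 ($48), Car 12→Request R3 ($61), Car 106→Request R5 ($38) — total 30+48+61+38 = $177.
Row-greedy (each driver in turn takes its best remaining request) gives $175, worse by 2.
Next-best assignment: Car 70→Request R1, Car 58→Request R4, Car 12→Request R3, Car 106→Request R5 = $175.
Checked against all permutations: $177 is optimal.

Maximum total: $177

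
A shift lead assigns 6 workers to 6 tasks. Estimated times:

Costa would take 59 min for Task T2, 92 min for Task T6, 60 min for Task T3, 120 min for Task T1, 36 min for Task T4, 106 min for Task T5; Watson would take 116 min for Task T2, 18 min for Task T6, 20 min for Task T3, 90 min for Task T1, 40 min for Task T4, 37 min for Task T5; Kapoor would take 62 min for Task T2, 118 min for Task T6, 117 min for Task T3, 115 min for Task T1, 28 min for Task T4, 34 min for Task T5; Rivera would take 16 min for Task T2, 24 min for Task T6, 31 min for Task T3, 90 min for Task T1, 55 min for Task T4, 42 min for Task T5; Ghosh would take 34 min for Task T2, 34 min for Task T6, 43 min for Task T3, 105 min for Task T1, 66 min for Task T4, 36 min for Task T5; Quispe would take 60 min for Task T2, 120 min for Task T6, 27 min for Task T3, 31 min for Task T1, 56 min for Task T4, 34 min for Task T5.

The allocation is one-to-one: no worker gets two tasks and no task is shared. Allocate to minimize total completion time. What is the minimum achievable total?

This is a one-to-one assignment (minimum-cost bipartite matching).
Optimal: Costa→Task T4 (36 min), Watson→Task T3 (20 min), Kapoor→Task T5 (34 min), Rivera→Task T2 (16 min), Ghosh→Task T6 (34 min), Quispe→Task T1 (31 min) — total 36+20+34+16+34+31 = 171 min.
Column-greedy (each task in turn goes to its cheapest remaining worker) gives 300 min, worse by 129.
Swapping Ghosh↔Watson (Ghosh→Task T3 43 min, Watson→Task T6 18 min) adds 7.

Min total: 171 min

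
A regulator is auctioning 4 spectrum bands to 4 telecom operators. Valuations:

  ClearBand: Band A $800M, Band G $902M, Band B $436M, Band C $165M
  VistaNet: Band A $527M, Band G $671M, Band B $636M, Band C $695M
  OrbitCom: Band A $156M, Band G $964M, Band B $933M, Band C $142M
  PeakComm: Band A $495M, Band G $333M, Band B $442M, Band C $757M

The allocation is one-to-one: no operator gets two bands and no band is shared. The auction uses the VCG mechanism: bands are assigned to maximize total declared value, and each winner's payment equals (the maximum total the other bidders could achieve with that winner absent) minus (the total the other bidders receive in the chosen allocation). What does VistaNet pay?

Efficient allocation: ClearBand→Band A ($800M), VistaNet→Band G ($671M), OrbitCom→Band B ($933M), PeakComm→Band C ($757M); total welfare W = $3161M.
VistaNet receives Band G at value $671M, so the others get W − 671 = $2490M.
Without VistaNet: best allocation of the remaining 3 bidders over all 4 bands is ClearBand→Band G ($902M), OrbitCom→Band B ($933M), PeakComm→Band C ($757M), total $2592M.
VCG payment = (others' best without VistaNet) − (others' welfare with VistaNet) = 2592 − 2490 = $102M.

VistaNet pays $102M.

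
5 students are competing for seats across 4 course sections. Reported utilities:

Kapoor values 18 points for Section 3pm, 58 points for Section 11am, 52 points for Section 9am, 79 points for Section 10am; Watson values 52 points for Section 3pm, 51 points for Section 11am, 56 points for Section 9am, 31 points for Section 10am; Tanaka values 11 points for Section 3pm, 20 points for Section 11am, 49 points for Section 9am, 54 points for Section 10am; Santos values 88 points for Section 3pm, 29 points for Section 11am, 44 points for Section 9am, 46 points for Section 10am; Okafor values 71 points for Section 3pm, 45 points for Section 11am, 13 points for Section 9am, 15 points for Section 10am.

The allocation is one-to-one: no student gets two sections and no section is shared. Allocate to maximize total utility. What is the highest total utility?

Optimal: Santos→Section 3pm (88 points), Okafor→Section 11am (45 points), Watson→Section 9am (56 points), Kapoor→Section 10am (79 points) — total 88+45+56+79 = 268 points.
Column-greedy (each section in turn goes to its best remaining student) gives 256 points, worse by 12.
No other one-to-one assignment exceeds 268 points.

Max total: 268 points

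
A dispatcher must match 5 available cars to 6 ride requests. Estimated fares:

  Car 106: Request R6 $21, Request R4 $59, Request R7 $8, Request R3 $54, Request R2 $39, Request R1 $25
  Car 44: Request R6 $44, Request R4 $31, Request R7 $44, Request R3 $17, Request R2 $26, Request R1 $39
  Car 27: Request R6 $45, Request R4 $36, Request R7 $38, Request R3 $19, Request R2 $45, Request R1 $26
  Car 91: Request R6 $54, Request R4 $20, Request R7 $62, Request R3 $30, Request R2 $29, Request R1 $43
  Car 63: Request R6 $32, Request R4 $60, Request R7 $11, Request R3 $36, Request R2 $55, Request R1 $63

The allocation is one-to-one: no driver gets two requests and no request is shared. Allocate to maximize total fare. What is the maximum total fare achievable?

Optimal: Car 106→Request R4 ($59), Car 44→Request R6 ($44), Car 27→Request R2 ($45), Car 91→Request R7 ($62), Car 63→Request R1 ($63) — total 59+44+45+62+63 = $273.
Max-entry greedy (repeatedly take the single best remaining cell) gives $255, worse by 18.

Maximum total: $273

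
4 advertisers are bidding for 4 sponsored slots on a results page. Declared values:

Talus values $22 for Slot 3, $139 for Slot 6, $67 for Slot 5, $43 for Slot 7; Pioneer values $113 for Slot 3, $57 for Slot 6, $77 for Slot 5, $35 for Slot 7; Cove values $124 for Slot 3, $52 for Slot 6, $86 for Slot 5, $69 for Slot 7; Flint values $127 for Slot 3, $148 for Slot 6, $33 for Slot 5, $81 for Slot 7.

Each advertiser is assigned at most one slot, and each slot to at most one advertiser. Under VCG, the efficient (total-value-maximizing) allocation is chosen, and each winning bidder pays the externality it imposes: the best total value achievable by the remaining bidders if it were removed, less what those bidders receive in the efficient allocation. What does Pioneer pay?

Efficient allocation: Talus→Slot 6 ($139), Pioneer→Slot 5 ($77), Cove→Slot 3 ($124), Flint→Slot 7 ($81); total welfare W = $421.
Pioneer receives Slot 5 at value $77, so the others get W − 77 = $344.
Without Pioneer: best allocation of the remaining 3 bidders over all 4 slots is Talus→Slot 6 ($139), Cove→Slot 5 ($86), Flint→Slot 3 ($127), total $352.
VCG payment = (others' best without Pioneer) − (others' welfare with Pioneer) = 352 − 344 = $8.

Pioneer pays $8.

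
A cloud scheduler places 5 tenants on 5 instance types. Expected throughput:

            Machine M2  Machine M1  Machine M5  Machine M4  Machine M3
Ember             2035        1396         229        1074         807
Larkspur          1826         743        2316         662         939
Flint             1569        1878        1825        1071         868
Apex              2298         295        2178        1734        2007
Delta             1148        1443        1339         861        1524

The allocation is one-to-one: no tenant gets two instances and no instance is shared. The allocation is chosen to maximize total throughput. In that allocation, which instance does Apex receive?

Apex receives Machine M4.

Optimal: Ember→Machine M2 (2035 ops/s), Larkspur→Machine M5 (2316 ops/s), Flint→Machine M1 (1878 ops/s), Apex→Machine M4 (1734 ops/s), Delta→Machine M3 (1524 ops/s) — total 2035+2316+1878+1734+1524 = 9487 ops/s.
Column-greedy (each instance in turn goes to its best remaining tenant) gives 9090 ops/s, worse by 397.
Next-best assignment: Ember→Machine M2, Larkspur→Machine M5, Flint→Machine M1, Apex→Machine M3, Delta→Machine M4 = 9097 ops/s.
No other one-to-one assignment exceeds 9487 ops/s.
Apex's own top instance is Machine M2 (2298 ops/s), but forcing Apex→Machine M2 and reassigning the rest optimally gives only 9090 ops/s — worse by 397.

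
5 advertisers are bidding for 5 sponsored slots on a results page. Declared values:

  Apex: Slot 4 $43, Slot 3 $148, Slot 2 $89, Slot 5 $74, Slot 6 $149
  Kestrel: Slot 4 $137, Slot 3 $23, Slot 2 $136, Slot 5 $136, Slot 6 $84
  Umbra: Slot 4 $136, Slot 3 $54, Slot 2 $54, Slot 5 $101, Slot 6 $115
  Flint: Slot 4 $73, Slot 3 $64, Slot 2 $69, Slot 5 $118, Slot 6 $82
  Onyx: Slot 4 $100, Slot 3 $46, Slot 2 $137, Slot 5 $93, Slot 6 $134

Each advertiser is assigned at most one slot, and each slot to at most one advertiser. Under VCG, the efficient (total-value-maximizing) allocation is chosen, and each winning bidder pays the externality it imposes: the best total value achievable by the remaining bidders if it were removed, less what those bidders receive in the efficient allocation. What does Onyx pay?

Efficient allocation: Apex→Slot 3 ($148), Kestrel→Slot 2 ($136), Umbra→Slot 4 ($136), Flint→Slot 5 ($118), Onyx→Slot 6 ($134); total welfare W = $672.
Onyx receives Slot 6 at value $134, so the others get W − 134 = $538.
Without Onyx: best allocation of the remaining 4 bidders over all 5 slots is Apex→Slot 6 ($149), Kestrel→Slot 2 ($136), Umbra→Slot 4 ($136), Flint→Slot 5 ($118), total $539.
VCG payment = (others' best without Onyx) − (others' welfare with Onyx) = 539 − 538 = $1.

Onyx pays $1.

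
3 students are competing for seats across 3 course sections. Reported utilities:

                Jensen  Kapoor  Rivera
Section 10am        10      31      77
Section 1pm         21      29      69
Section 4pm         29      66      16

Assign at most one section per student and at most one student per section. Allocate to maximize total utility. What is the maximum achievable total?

Maximum total: 164 points

This is a one-to-one assignment (maximum-weight bipartite matching).
Optimal: Jensen→Section 1pm (21 points), Kapoor→Section 4pm (66 points), Rivera→Section 10am (77 points) — total 21+66+77 = 164 points.
Row-greedy (each student in turn takes its best remaining section) gives 129 points, worse by 35.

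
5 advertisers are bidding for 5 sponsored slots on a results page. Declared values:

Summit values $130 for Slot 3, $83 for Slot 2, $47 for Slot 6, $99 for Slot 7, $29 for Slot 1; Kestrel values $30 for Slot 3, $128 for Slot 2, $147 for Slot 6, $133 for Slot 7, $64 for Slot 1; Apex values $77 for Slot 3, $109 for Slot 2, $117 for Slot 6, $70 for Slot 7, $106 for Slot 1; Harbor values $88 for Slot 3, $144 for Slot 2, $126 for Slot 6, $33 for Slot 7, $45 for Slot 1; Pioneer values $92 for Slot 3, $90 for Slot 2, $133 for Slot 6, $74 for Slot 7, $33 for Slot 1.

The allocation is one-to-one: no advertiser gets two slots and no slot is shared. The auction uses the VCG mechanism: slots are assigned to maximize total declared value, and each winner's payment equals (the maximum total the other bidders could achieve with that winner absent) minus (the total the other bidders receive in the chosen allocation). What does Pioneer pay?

Efficient allocation: Summit→Slot 3 ($130), Kestrel→Slot 7 ($133), Apex→Slot 1 ($106), Harbor→Slot 2 ($144), Pioneer→Slot 6 ($133); total welfare W = $646.
Pioneer receives Slot 6 at value $133, so the others get W − 133 = $513.
Without Pioneer: best allocation of the remaining 4 bidders over all 5 slots is Summit→Slot 3 ($130), Kestrel→Slot 6 ($147), Apex→Slot 1 ($106), Harbor→Slot 2 ($144), total $527.
VCG payment = (others' best without Pioneer) − (others' welfare with Pioneer) = 527 − 513 = $14.

Pioneer pays $14.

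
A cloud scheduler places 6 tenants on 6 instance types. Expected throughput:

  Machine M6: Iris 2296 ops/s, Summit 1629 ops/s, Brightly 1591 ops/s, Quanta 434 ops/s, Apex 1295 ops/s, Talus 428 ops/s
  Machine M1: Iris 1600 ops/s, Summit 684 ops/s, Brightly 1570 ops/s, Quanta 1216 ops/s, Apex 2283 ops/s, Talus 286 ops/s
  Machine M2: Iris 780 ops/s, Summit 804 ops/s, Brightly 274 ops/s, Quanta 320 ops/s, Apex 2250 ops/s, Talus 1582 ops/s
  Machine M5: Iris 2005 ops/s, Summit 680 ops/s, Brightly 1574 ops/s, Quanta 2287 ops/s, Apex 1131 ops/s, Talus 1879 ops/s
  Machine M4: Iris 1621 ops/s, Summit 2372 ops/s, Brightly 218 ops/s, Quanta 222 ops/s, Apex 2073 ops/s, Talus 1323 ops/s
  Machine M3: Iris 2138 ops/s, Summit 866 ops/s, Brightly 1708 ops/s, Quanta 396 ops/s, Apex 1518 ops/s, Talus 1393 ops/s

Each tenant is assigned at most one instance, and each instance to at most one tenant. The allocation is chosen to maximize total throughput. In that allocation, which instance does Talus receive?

Talus receives Machine M2.

Optimal: Iris→Machine M6 (2296 ops/s), Summit→Machine M4 (2372 ops/s), Brightly→Machine M3 (1708 ops/s), Quanta→Machine M5 (2287 ops/s), Apex→Machine M1 (2283 ops/s), Talus→Machine M2 (1582 ops/s) — total 2296+2372+1708+2287+2283+1582 = 12528 ops/s.
Next-best assignment: Iris→Machine M3, Summit→Machine M4, Brightly→Machine M6, Quanta→Machine M5, Apex→Machine M1, Talus→Machine M2 = 12253 ops/s.
Talus's own top instance is Machine M5 (1879 ops/s), but forcing Talus→Machine M5 and reassigning the rest optimally gives only 11721 ops/s — worse by 807.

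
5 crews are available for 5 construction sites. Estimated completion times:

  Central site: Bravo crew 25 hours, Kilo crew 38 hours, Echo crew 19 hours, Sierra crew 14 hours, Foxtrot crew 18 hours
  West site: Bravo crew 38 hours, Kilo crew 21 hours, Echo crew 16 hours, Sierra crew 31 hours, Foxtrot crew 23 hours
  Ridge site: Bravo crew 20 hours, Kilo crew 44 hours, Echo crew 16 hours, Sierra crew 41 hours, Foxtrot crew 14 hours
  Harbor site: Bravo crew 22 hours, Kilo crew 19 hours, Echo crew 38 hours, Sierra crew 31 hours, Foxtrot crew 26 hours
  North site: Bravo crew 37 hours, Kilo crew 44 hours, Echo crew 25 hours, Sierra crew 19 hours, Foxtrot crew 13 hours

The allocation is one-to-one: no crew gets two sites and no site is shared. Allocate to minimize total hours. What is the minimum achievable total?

Min total: 82 hours

Optimal: Bravo crew→Ridge site (20 hours), Kilo crew→Harbor site (19 hours), Echo crew→West site (16 hours), Sierra crew→Central site (14 hours), Foxtrot crew→North site (13 hours) — total 20+19+16+14+13 = 82 hours.
Column-greedy (each site in turn goes to its cheapest remaining crew) gives 100 hours, worse by 18.
Next-best assignment: Bravo crew→Harbor site, Kilo crew→West site, Echo crew→Ridge site, Sierra crew→Central site, Foxtrot crew→North site = 86 hours.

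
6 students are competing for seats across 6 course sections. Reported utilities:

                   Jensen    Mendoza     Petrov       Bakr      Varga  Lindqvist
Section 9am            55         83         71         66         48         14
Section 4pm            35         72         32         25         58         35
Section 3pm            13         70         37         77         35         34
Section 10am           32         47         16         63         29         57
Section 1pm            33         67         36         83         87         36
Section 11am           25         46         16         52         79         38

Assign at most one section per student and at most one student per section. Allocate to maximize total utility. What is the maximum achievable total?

Max total: 395 points

This is a one-to-one assignment (maximum-weight bipartite matching).
Optimal: Jensen→Section 4pm (35 points), Mendoza→Section 3pm (70 points), Petrov→Section 9am (71 points), Bakr→Section 1pm (83 points), Varga→Section 11am (79 points), Lindqvist→Section 10am (57 points) — total 35+70+71+83+79+57 = 395 points.
Max-entry greedy (repeatedly take the single best remaining cell) gives 355 points, worse by 40.
Next-best assignment: Jensen→Section 1pm, Mendoza→Section 4pm, Petrov→Section 9am, Bakr→Section 3pm, Varga→Section 11am, Lindqvist→Section 10am = 389 points.
Swapping Bakr↔Lindqvist (Bakr→Section 10am 63 points, Lindqvist→Section 1pm 36 points) loses 41.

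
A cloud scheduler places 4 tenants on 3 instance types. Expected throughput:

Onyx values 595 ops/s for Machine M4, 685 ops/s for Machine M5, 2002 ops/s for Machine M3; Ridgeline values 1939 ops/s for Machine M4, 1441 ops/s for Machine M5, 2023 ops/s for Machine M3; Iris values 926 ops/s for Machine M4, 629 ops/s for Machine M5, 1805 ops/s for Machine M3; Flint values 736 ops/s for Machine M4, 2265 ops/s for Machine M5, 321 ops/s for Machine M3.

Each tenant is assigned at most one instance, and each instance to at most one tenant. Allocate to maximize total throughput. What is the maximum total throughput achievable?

Treat this as an assignment problem: match each tenant to one instance.
Optimal: Ridgeline→Machine M4 (1939 ops/s), Flint→Machine M5 (2265 ops/s), Onyx→Machine M3 (2002 ops/s) — total 1939+2265+2002 = 6206 ops/s.
Swapping Onyx↔Flint (Onyx→Machine M5 685 ops/s, Flint→Machine M3 321 ops/s) loses 3261.

Maximum total: 6206 ops/s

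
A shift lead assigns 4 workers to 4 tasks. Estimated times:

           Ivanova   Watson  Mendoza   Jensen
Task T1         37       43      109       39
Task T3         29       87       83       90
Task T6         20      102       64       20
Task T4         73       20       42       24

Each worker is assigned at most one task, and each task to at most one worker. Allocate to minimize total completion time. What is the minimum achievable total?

Minimum total: 134 min

Optimal: Ivanova→Task T3 (29 min), Watson→Task T1 (43 min), Mendoza→Task T4 (42 min), Jensen→Task T6 (20 min) — total 29+43+42+20 = 134 min.
Row-greedy (each worker in turn takes its cheapest remaining task) gives 162 min, worse by 28.
Next-best assignment: Ivanova→Task T3, Watson→Task T4, Mendoza→Task T6, Jensen→Task T1 = 152 min.
Swapping Mendoza↔Jensen (Mendoza→Task T6 64 min, Jensen→Task T4 24 min) adds 26.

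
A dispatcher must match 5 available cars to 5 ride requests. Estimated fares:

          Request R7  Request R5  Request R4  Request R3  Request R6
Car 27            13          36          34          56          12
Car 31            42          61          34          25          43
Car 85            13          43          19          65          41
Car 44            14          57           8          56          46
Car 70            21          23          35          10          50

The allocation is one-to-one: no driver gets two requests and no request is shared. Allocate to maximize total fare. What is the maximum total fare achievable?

Maximum total: $248

Optimal: Car 27→Request R4 ($34), Car 31→Request R7 ($42), Car 85→Request R3 ($65), Car 44→Request R5 ($57), Car 70→Request R6 ($50) — total 34+42+65+57+50 = $248.
Row-greedy (each driver in turn takes its best remaining request) gives $207, worse by 41.
Next-best assignment: Car 27→Request R3, Car 31→Request R7, Car 85→Request R6, Car 44→Request R5, Car 70→Request R4 = $231.
No other one-to-one assignment exceeds $248.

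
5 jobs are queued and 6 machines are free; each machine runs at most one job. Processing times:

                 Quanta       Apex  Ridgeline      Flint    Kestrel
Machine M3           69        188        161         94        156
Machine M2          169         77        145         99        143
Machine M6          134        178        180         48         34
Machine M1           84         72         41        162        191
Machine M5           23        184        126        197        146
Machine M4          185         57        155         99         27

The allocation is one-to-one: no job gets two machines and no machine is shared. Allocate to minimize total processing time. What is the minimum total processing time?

Optimal: Quanta→Machine M5 (23 min), Apex→Machine M2 (77 min), Ridgeline→Machine M1 (41 min), Flint→Machine M6 (48 min), Kestrel→Machine M4 (27 min) — total 23+77+41+48+27 = 216 min.
Column-greedy (each machine in turn goes to its cheapest remaining job) gives 418 min, worse by 202.
Swapping Flint↔Apex (Flint→Machine M2 99 min, Apex→Machine M6 178 min) adds 152.

Minimum total: 216 min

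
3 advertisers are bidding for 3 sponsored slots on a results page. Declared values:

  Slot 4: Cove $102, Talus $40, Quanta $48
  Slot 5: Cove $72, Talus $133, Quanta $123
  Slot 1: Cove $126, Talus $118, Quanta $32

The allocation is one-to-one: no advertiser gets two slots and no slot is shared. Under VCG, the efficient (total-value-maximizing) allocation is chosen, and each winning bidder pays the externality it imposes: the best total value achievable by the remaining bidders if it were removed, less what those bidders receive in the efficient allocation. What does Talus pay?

Efficient allocation: Cove→Slot 4 ($102), Talus→Slot 1 ($118), Quanta→Slot 5 ($123); total welfare W = $343.
Talus receives Slot 1 at value $118, so the others get W − 118 = $225.
Without Talus: best allocation of the remaining 2 bidders over all 3 slots is Cove→Slot 1 ($126), Quanta→Slot 5 ($123), total $249.
VCG payment = (others' best without Talus) − (others' welfare with Talus) = 249 − 225 = $24.

Talus pays $24.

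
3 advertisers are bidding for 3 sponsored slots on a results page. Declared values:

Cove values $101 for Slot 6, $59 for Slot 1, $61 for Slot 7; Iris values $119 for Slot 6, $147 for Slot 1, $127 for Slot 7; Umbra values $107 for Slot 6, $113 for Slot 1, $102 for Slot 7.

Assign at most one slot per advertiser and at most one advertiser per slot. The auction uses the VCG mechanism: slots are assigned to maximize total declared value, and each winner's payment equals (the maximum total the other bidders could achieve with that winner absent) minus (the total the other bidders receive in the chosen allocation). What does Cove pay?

Cove pays $5.

Efficient allocation: Cove→Slot 6 ($101), Iris→Slot 1 ($147), Umbra→Slot 7 ($102); total welfare W = $350.
Cove receives Slot 6 at value $101, so the others get W − 101 = $249.
Without Cove: best allocation of the remaining 2 bidders over all 3 slots is Iris→Slot 1 ($147), Umbra→Slot 6 ($107), total $254.
VCG payment = (others' best without Cove) − (others' welfare with Cove) = 254 − 249 = $5.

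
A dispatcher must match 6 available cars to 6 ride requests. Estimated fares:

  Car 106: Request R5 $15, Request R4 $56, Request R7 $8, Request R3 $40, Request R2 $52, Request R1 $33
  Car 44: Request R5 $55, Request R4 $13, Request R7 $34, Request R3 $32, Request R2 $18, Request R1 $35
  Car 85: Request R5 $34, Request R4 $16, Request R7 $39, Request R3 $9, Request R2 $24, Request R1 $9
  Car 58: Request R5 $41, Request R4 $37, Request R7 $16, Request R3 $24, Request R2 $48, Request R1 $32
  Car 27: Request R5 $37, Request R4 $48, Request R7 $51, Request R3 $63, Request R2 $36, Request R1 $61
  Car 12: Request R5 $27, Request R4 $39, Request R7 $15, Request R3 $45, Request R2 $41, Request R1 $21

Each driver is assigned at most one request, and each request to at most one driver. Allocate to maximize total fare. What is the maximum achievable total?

Optimal: Car 106→Request R4 ($56), Car 44→Request R5 ($55), Car 85→Request R7 ($39), Car 58→Request R2 ($48), Car 27→Request R1 ($61), Car 12→Request R3 ($45) — total 56+55+39+48+61+45 = $304.
Next-best assignment: Car 106→Request R2, Car 44→Request R5, Car 85→Request R7, Car 58→Request R4, Car 27→Request R1, Car 12→Request R3 = $289.

Max total: $304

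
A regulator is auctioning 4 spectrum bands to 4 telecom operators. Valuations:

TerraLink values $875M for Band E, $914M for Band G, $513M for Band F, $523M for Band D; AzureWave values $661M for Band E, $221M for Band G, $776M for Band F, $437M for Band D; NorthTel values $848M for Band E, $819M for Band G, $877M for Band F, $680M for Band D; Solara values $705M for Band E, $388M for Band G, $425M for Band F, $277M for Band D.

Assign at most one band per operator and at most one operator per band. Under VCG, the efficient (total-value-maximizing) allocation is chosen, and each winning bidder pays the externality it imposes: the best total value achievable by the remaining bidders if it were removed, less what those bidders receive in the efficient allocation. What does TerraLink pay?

TerraLink pays $139M.

Efficient allocation: TerraLink→Band G ($914M), AzureWave→Band F ($776M), NorthTel→Band D ($680M), Solara→Band E ($705M); total welfare W = $3075M.
TerraLink receives Band G at value $914M, so the others get W − 914 = $2161M.
Without TerraLink: best allocation of the remaining 3 bidders over all 4 bands is AzureWave→Band F ($776M), NorthTel→Band G ($819M), Solara→Band E ($705M), total $2300M.
VCG payment = (others' best without TerraLink) − (others' welfare with TerraLink) = 2300 − 2161 = $139M.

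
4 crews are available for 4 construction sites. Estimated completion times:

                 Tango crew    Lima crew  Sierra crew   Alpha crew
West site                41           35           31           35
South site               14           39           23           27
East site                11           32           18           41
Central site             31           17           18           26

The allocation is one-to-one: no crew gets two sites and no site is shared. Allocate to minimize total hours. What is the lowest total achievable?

Optimal: Tango crew→South site (14 hours), Lima crew→Central site (17 hours), Sierra crew→East site (18 hours), Alpha crew→West site (35 hours) — total 14+17+18+35 = 84 hours.
Column-greedy (each site in turn goes to its cheapest remaining crew) gives 103 hours, worse by 19.
Swapping Alpha crew↔Tango crew (Alpha crew→South site 27 hours, Tango crew→West site 41 hours) adds 19.

Min total: 84 hours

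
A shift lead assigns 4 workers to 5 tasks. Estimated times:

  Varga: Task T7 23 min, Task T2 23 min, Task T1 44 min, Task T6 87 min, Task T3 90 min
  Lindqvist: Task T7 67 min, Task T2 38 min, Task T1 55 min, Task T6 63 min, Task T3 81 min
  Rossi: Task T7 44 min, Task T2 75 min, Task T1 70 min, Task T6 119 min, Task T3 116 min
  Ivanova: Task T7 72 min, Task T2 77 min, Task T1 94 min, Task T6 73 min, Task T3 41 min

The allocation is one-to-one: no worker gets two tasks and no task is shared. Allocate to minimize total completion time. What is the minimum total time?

Minimum total: 163 min

This is a one-to-one assignment (minimum-cost bipartite matching).
Optimal: Varga→Task T2 (23 min), Lindqvist→Task T1 (55 min), Rossi→Task T7 (44 min), Ivanova→Task T3 (41 min) — total 23+55+44+41 = 163 min.
Next-best assignment: Varga→Task T1, Lindqvist→Task T2, Rossi→Task T7, Ivanova→Task T3 = 167 min.
Swapping Ivanova↔Varga (Ivanova→Task T2 77 min, Varga→Task T3 90 min) adds 103.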